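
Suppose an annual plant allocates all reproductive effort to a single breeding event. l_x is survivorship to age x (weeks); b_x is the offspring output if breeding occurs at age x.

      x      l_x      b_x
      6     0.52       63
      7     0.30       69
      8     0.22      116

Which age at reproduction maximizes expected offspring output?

6

Expected offspring if breeding at age x = l_x × b_x:
  age 6: 0.52 × 63 = 32.760
  age 7: 0.30 × 69 = 20.700
  age 8: 0.22 × 116 = 25.520
Maximum at age 6 (32.760).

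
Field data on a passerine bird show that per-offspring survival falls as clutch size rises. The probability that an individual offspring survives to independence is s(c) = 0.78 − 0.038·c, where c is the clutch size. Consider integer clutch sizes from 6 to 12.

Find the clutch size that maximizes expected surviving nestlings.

10

Expected surviving nestlings = c × s(c):
  c=6: 6 × 0.552 = 3.312
  c=7: 7 × 0.514 = 3.598
  c=8: 8 × 0.476 = 3.808
  c=9: 9 × 0.438 = 3.942
  c=10: 10 × 0.400 = 4.000
  c=11: 11 × 0.362 = 3.982
  c=12: 12 × 0.324 = 3.888
Maximum at c = 10 (4.000 surviving nestlings).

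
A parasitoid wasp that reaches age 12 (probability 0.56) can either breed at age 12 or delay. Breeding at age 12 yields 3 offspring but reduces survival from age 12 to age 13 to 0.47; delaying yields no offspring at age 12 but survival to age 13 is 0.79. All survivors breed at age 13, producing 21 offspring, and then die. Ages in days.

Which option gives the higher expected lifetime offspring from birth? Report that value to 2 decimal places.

breed at age 12: R₀ = 0.56 × (3 + 0.47 × 21) = 0.56 × 12.8700 = 7.2072
delay to age 13: R₀ = 0.56 × (0.79 × 21) = 0.56 × 16.5900 = 9.2904
Higher: delay to age 13 (9.2904).

9.29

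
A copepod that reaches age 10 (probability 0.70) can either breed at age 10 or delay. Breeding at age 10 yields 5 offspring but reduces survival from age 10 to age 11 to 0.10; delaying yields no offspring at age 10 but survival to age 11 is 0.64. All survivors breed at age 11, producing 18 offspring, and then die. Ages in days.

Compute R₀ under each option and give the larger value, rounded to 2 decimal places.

breed at age 10: R₀ = 0.70 × (5 + 0.10 × 18) = 0.70 × 6.8000 = 4.7600
delay to age 11: R₀ = 0.70 × (0.64 × 18) = 0.70 × 11.5200 = 8.0640
Higher: delay to age 11 (8.0640).

8.06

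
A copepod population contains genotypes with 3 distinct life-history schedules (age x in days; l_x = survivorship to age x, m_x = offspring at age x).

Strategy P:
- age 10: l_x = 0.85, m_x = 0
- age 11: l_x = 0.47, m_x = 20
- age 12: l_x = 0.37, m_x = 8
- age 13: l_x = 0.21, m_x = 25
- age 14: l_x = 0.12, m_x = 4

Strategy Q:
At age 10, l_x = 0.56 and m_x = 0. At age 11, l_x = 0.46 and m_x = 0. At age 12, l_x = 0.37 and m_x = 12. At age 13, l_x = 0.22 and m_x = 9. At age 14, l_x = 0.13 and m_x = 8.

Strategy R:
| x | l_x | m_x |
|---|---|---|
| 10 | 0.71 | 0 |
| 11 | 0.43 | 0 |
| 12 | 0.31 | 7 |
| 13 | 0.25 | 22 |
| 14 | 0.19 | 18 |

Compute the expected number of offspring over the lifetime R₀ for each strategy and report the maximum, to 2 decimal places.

Strategy P: R₀ = 0.85×0 + 0.47×20 + 0.37×8 + 0.21×25 + 0.12×4 = 18.0900
Strategy Q: R₀ = 0.56×0 + 0.46×0 + 0.37×12 + 0.22×9 + 0.13×8 = 7.4600
Strategy R: R₀ = 0.71×0 + 0.43×0 + 0.31×7 + 0.25×22 + 0.19×18 = 11.0900
Highest R₀: strategy P with 18.0900.

18.09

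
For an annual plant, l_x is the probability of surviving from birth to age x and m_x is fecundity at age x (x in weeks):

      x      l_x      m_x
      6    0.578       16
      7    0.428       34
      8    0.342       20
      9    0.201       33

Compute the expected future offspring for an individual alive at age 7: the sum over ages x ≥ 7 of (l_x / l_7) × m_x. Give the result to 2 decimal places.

l_7 = 0.428. Conditional survival from age 7 to x is l_x / l_7.
  x=7: (0.428/0.428) × 34 = 34.0000
  x=8: (0.342/0.428) × 20 = 15.9813
  x=9: (0.201/0.428) × 33 = 15.4977
Sum = 34.0000 + 15.9813 + 15.4977 = 65.4790

65.48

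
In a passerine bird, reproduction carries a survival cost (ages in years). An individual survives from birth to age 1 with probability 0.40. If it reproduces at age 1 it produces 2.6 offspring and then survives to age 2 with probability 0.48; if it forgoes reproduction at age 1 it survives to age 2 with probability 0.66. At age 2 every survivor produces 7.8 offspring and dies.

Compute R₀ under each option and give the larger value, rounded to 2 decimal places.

breed at age 1: R₀ = 0.40 × (2.6 + 0.48 × 7.8) = 0.40 × 6.3440 = 2.5376
delay to age 2: R₀ = 0.40 × (0.66 × 7.8) = 0.40 × 5.1480 = 2.0592
Higher: breed at age 1 (2.5376).

2.54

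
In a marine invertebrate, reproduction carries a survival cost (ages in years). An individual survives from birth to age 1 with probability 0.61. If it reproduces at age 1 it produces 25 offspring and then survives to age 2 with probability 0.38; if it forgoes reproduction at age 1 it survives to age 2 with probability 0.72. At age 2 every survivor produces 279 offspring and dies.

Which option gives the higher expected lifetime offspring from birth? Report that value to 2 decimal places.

122.54

breed at age 1: R₀ = 0.61 × (25 + 0.38 × 279) = 0.61 × 131.0200 = 79.9222
delay to age 2: R₀ = 0.61 × (0.72 × 279) = 0.61 × 200.8800 = 122.5368
Higher: delay to age 2 (122.5368).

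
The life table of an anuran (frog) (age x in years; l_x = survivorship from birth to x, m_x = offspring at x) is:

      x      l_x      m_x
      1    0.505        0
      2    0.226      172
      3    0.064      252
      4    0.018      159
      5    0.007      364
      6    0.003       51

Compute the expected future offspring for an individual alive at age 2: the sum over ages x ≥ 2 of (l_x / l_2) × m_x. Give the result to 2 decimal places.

l_2 = 0.226. Conditional survival from age 2 to x is l_x / l_2.
  x=2: (0.226/0.226) × 172 = 172.0000
  x=3: (0.064/0.226) × 252 = 71.3628
  x=4: (0.018/0.226) × 159 = 12.6637
  x=5: (0.007/0.226) × 364 = 11.2743
  x=6: (0.003/0.226) × 51 = 0.6770
Sum = 172.0000 + 71.3628 + 12.6637 + 11.2743 + 0.6770 = 267.9779

267.98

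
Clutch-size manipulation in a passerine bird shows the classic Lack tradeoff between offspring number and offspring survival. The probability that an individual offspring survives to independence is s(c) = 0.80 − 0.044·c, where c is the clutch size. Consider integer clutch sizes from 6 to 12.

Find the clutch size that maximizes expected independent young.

9

Expected independent young = c × s(c):
  c=6: 6 × 0.536 = 3.216
  c=7: 7 × 0.492 = 3.444
  c=8: 8 × 0.448 = 3.584
  c=9: 9 × 0.404 = 3.636
  c=10: 10 × 0.360 = 3.600
  c=11: 11 × 0.316 = 3.476
  c=12: 12 × 0.272 = 3.264
Maximum at c = 9 (3.636 independent young).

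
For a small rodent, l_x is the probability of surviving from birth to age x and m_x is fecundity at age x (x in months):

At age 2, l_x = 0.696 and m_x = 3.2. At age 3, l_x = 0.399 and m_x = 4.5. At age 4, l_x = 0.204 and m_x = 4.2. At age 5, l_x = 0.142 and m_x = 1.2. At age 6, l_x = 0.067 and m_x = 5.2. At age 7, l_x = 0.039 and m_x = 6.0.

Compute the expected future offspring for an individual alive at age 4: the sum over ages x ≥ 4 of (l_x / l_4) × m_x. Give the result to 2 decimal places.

7.89

l_4 = 0.204. Conditional survival from age 4 to x is l_x / l_4.
  x=4: (0.204/0.204) × 4.2 = 4.2000
  x=5: (0.142/0.204) × 1.2 = 0.8353
  x=6: (0.067/0.204) × 5.2 = 1.7078
  x=7: (0.039/0.204) × 6.0 = 1.1471
Sum = 4.2000 + 0.8353 + 1.7078 + 1.1471 = 7.8902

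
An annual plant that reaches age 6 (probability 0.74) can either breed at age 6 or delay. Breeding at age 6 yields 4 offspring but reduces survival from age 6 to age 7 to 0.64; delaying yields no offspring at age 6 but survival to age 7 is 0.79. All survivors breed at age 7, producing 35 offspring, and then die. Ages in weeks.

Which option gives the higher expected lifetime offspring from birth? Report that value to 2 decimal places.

breed at age 6: R₀ = 0.74 × (4 + 0.64 × 35) = 0.74 × 26.4000 = 19.5360
delay to age 7: R₀ = 0.74 × (0.79 × 35) = 0.74 × 27.6500 = 20.4610
Higher: delay to age 7 (20.4610).

20.46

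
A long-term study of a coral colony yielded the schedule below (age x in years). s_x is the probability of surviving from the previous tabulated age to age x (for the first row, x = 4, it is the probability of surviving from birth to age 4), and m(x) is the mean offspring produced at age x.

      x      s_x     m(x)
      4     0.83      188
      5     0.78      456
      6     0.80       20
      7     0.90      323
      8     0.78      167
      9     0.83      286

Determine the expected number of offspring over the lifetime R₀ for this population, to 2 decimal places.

759.20

Survivorship from birth: l_x = s_4·s_5·…·s_x.
  l_4 = 0.83000
  l_5 = 0.64740
  l_6 = 0.51792
  l_7 = 0.46613
  l_8 = 0.36358
  l_9 = 0.30177
R₀ = Σ l_x m(x):
  age 4: 0.83000 × 188 = 156.0400
  age 5: 0.64740 × 456 = 295.2144
  age 6: 0.51792 × 20 = 10.3584
  age 7: 0.46613 × 323 = 150.5600
  age 8: 0.36358 × 167 = 60.7179
  age 9: 0.30177 × 286 = 86.3062
R₀ = 156.0400 + 295.2144 + 10.3584 + 150.5600 + 60.7179 + 86.3062 = 759.1969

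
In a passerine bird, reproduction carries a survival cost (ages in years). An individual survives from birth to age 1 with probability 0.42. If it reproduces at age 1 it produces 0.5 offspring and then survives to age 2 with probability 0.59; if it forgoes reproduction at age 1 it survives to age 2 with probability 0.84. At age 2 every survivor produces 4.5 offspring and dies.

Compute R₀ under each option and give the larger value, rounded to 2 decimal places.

breed at age 1: R₀ = 0.42 × (0.5 + 0.59 × 4.5) = 0.42 × 3.1550 = 1.3251
delay to age 2: R₀ = 0.42 × (0.84 × 4.5) = 0.42 × 3.7800 = 1.5876
Higher: delay to age 2 (1.5876).

1.59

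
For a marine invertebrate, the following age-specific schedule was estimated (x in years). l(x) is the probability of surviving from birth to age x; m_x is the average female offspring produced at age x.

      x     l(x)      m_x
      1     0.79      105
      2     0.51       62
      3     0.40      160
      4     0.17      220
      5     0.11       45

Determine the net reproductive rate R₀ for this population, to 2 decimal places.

220.92

R₀ = Σ l(x) m_x:
  age 1: 0.79 × 105 = 82.9500
  age 2: 0.51 × 62 = 31.6200
  age 3: 0.40 × 160 = 64.0000
  age 4: 0.17 × 220 = 37.4000
  age 5: 0.11 × 45 = 4.9500
R₀ = 82.9500 + 31.6200 + 64.0000 + 37.4000 + 4.9500 = 220.9200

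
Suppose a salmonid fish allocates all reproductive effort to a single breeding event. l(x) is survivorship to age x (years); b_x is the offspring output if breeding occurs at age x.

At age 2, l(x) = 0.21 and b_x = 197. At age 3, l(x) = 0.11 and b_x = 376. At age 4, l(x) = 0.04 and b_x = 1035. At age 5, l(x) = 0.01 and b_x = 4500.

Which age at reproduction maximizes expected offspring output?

5

Expected offspring if breeding at age x = l(x) × b_x:
  age 2: 0.21 × 197 = 41.370
  age 3: 0.11 × 376 = 41.360
  age 4: 0.04 × 1035 = 41.400
  age 5: 0.01 × 4500 = 45.000
Maximum at age 5 (45.000).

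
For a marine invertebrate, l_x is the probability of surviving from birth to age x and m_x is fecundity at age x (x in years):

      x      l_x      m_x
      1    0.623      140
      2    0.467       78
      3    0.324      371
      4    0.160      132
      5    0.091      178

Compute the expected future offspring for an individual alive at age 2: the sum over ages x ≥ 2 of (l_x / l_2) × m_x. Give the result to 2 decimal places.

415.31

l_2 = 0.467. Conditional survival from age 2 to x is l_x / l_2.
  x=2: (0.467/0.467) × 78 = 78.0000
  x=3: (0.324/0.467) × 371 = 257.3961
  x=4: (0.160/0.467) × 132 = 45.2248
  x=5: (0.091/0.467) × 178 = 34.6852
Sum = 78.0000 + 257.3961 + 45.2248 + 34.6852 = 415.3062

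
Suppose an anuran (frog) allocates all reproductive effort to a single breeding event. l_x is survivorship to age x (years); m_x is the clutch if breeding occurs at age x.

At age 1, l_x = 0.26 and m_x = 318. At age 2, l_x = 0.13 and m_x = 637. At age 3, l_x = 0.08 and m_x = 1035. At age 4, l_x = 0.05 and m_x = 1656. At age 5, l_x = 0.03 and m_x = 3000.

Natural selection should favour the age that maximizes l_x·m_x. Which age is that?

Expected offspring if breeding at age x = l_x × m_x:
  age 1: 0.26 × 318 = 82.680
  age 2: 0.13 × 637 = 82.810
  age 3: 0.08 × 1035 = 82.800
  age 4: 0.05 × 1656 = 82.800
  age 5: 0.03 × 3000 = 90.000
Maximum at age 5 (90.000).

5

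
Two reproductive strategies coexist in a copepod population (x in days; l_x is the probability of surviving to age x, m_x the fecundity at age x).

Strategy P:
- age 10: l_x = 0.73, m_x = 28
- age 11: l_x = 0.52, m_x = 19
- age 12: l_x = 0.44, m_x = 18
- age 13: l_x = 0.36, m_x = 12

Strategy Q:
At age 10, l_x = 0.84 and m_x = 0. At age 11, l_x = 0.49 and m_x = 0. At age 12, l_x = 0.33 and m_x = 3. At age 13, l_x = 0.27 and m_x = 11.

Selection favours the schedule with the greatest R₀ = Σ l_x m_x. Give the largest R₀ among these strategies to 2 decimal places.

Strategy P: R₀ = 0.73×28 + 0.52×19 + 0.44×18 + 0.36×12 = 42.5600
Strategy Q: R₀ = 0.84×0 + 0.49×0 + 0.33×3 + 0.27×11 = 3.9600
Highest R₀: strategy P with 42.5600.

42.56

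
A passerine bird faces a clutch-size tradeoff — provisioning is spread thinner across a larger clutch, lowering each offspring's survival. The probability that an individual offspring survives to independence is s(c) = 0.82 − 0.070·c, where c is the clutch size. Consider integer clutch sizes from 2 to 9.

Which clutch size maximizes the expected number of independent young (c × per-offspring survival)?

6

Expected independent young = c × s(c):
  c=2: 2 × 0.680 = 1.360
  c=3: 3 × 0.610 = 1.830
  c=4: 4 × 0.540 = 2.160
  c=5: 5 × 0.470 = 2.350
  c=6: 6 × 0.400 = 2.400
  c=7: 7 × 0.330 = 2.310
  c=8: 8 × 0.260 = 2.080
  c=9: 9 × 0.190 = 1.710
Maximum at c = 6 (2.400 independent young).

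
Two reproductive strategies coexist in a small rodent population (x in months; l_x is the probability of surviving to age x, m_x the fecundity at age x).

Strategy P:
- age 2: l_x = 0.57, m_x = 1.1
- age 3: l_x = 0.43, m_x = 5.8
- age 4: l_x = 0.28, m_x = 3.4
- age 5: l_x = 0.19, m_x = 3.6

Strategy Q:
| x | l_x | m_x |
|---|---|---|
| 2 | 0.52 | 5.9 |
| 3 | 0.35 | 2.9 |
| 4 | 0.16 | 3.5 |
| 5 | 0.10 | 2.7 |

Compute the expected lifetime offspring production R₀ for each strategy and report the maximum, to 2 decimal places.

4.91

Strategy P: R₀ = 0.57×1.1 + 0.43×5.8 + 0.28×3.4 + 0.19×3.6 = 4.7570
Strategy Q: R₀ = 0.52×5.9 + 0.35×2.9 + 0.16×3.5 + 0.10×2.7 = 4.9130
Highest R₀: strategy Q with 4.9130.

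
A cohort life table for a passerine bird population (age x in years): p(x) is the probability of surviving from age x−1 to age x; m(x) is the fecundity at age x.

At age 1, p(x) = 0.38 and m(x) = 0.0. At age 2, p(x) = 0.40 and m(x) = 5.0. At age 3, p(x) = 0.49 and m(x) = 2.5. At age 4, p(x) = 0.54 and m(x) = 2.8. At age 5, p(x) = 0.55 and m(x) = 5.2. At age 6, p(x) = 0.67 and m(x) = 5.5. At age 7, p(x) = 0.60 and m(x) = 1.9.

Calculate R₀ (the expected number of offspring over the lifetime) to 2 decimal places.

1.27

Survivorship from birth: l_x = p_1·p_2·…·p_x.
  l_1 = 0.38000
  l_2 = 0.15200
  l_3 = 0.07448
  l_4 = 0.04022
  l_5 = 0.02212
  l_6 = 0.01482
  l_7 = 0.00889
R₀ = Σ l_x m(x):
  age 1: 0.38000 × 0.0 = 0.0000
  age 2: 0.15200 × 5.0 = 0.7600
  age 3: 0.07448 × 2.5 = 0.1862
  age 4: 0.04022 × 2.8 = 0.1126
  age 5: 0.02212 × 5.2 = 0.1150
  age 6: 0.01482 × 5.5 = 0.0815
  age 7: 0.00889 × 1.9 = 0.0169
R₀ = 0.0000 + 0.7600 + 0.1862 + 0.1126 + 0.1150 + 0.0815 + 0.0169 = 1.2722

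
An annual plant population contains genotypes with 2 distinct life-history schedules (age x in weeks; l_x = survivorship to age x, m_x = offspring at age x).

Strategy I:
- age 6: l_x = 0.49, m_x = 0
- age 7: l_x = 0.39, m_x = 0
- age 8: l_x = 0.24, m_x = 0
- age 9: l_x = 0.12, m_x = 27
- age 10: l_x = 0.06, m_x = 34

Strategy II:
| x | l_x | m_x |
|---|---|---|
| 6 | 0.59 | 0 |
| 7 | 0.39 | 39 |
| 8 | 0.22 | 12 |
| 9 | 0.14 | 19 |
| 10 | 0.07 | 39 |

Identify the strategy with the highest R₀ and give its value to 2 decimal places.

23.24

Strategy I: R₀ = 0.49×0 + 0.39×0 + 0.24×0 + 0.12×27 + 0.06×34 = 5.2800
Strategy II: R₀ = 0.59×0 + 0.39×39 + 0.22×12 + 0.14×19 + 0.07×39 = 23.2400
Highest R₀: strategy II with 23.2400.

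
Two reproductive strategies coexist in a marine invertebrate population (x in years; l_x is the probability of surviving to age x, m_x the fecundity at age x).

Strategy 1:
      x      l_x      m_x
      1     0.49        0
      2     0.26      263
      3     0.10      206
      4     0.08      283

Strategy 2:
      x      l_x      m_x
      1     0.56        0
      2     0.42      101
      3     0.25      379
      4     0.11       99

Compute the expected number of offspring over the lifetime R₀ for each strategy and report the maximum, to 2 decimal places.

148.06

Strategy 1: R₀ = 0.49×0 + 0.26×263 + 0.10×206 + 0.08×283 = 111.6200
Strategy 2: R₀ = 0.56×0 + 0.42×101 + 0.25×379 + 0.11×99 = 148.0600
Highest R₀: strategy 2 with 148.0600.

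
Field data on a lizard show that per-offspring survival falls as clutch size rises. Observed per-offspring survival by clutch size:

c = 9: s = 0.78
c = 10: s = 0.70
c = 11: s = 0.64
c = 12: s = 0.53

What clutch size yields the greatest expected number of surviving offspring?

11

Expected surviving offspring = c × s(c):
  c=9: 9 × 0.78 = 7.020
  c=10: 10 × 0.70 = 7.000
  c=11: 11 × 0.64 = 7.040
  c=12: 12 × 0.53 = 6.360
Maximum at c = 11 (7.040 surviving offspring).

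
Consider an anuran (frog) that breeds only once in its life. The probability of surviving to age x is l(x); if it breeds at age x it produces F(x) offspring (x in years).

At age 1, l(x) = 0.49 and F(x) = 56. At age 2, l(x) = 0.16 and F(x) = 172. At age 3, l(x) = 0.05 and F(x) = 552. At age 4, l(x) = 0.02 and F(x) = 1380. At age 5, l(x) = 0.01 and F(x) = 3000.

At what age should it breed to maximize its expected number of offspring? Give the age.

Expected offspring if breeding at age x = l(x) × F(x):
  age 1: 0.49 × 56 = 27.440
  age 2: 0.16 × 172 = 27.520
  age 3: 0.05 × 552 = 27.600
  age 4: 0.02 × 1380 = 27.600
  age 5: 0.01 × 3000 = 30.000
Maximum at age 5 (30.000).

5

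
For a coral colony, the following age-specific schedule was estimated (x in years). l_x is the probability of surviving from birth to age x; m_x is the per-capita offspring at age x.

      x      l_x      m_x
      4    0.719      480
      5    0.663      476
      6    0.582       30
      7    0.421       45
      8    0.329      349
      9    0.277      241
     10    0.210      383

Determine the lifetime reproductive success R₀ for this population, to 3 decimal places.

R₀ = Σ l_x m_x:
  age 4: 0.719 × 480 = 345.1200
  age 5: 0.663 × 476 = 315.5880
  age 6: 0.582 × 30 = 17.4600
  age 7: 0.421 × 45 = 18.9450
  age 8: 0.329 × 349 = 114.8210
  age 9: 0.277 × 241 = 66.7570
  age 10: 0.210 × 383 = 80.4300
R₀ = 345.1200 + 315.5880 + 17.4600 + 18.9450 + 114.8210 + 66.7570 + 80.4300 = 959.1210

959.121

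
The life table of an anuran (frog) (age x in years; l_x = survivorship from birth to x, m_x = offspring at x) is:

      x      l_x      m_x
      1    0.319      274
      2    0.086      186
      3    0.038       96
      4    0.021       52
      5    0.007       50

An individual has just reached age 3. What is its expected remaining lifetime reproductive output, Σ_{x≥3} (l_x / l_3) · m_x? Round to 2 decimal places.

l_3 = 0.038. Conditional survival from age 3 to x is l_x / l_3.
  x=3: (0.038/0.038) × 96 = 96.0000
  x=4: (0.021/0.038) × 52 = 28.7368
  x=5: (0.007/0.038) × 50 = 9.2105
Sum = 96.0000 + 28.7368 + 9.2105 = 133.9474

133.95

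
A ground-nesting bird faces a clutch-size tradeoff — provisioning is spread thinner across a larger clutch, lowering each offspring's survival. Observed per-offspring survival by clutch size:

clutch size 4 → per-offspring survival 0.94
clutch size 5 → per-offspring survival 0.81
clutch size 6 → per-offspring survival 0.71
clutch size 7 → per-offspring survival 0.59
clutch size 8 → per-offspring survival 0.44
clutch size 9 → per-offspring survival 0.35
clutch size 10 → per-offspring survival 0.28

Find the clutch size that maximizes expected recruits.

6

Expected recruits = c × s(c):
  c=4: 4 × 0.94 = 3.760
  c=5: 5 × 0.81 = 4.050
  c=6: 6 × 0.71 = 4.260
  c=7: 7 × 0.59 = 4.130
  c=8: 8 × 0.44 = 3.520
  c=9: 9 × 0.35 = 3.150
  c=10: 10 × 0.28 = 2.800
Maximum at c = 6 (4.260 recruits).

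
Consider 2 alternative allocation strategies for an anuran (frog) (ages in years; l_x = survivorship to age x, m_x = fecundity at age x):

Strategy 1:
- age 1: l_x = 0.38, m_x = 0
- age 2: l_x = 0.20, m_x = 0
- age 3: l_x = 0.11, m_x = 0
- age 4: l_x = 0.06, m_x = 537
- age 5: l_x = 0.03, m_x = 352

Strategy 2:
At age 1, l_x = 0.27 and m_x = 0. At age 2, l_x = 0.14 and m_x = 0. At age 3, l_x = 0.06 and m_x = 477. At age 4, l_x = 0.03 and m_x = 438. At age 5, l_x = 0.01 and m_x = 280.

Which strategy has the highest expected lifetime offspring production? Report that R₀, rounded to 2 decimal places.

Strategy 1: R₀ = 0.38×0 + 0.20×0 + 0.11×0 + 0.06×537 + 0.03×352 = 42.7800
Strategy 2: R₀ = 0.27×0 + 0.14×0 + 0.06×477 + 0.03×438 + 0.01×280 = 44.5600
Highest R₀: strategy 2 with 44.5600.

44.56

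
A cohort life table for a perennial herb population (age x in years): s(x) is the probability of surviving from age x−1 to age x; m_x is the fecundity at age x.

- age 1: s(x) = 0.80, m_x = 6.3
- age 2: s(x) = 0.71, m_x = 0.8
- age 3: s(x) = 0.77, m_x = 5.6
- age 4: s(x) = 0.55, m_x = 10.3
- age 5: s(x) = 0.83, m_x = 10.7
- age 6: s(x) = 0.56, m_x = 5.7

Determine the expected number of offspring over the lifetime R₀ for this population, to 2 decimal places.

13.19

Survivorship from birth: l_x = s_1·s_2·…·s_x.
  l_1 = 0.80000
  l_2 = 0.56800
  l_3 = 0.43736
  l_4 = 0.24055
  l_5 = 0.19965
  l_6 = 0.11181
R₀ = Σ l_x m_x:
  age 1: 0.80000 × 6.3 = 5.0400
  age 2: 0.56800 × 0.8 = 0.4544
  age 3: 0.43736 × 5.6 = 2.4492
  age 4: 0.24055 × 10.3 = 2.4777
  age 5: 0.19965 × 10.7 = 2.1363
  age 6: 0.11181 × 5.7 = 0.6373
R₀ = 5.0400 + 0.4544 + 2.4492 + 2.4777 + 2.1363 + 0.6373 = 13.1949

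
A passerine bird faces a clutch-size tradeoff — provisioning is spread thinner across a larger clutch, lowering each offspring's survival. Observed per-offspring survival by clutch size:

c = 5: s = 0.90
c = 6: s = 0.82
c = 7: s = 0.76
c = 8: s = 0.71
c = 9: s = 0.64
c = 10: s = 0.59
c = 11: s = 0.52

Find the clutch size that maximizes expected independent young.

10

Expected independent young = c × s(c):
  c=5: 5 × 0.90 = 4.500
  c=6: 6 × 0.82 = 4.920
  c=7: 7 × 0.76 = 5.320
  c=8: 8 × 0.71 = 5.680
  c=9: 9 × 0.64 = 5.760
  c=10: 10 × 0.59 = 5.900
  c=11: 11 × 0.52 = 5.720
Maximum at c = 10 (5.900 independent young).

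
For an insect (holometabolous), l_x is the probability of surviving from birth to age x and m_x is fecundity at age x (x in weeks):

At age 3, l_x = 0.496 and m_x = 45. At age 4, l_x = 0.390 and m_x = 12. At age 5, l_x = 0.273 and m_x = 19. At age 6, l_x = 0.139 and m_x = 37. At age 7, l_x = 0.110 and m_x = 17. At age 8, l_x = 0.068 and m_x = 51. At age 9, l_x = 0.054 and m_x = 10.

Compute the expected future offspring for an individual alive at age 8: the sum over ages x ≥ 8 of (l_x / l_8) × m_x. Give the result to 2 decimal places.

l_8 = 0.068. Conditional survival from age 8 to x is l_x / l_8.
  x=8: (0.068/0.068) × 51 = 51.0000
  x=9: (0.054/0.068) × 10 = 7.9412
Sum = 51.0000 + 7.9412 = 58.9412

58.94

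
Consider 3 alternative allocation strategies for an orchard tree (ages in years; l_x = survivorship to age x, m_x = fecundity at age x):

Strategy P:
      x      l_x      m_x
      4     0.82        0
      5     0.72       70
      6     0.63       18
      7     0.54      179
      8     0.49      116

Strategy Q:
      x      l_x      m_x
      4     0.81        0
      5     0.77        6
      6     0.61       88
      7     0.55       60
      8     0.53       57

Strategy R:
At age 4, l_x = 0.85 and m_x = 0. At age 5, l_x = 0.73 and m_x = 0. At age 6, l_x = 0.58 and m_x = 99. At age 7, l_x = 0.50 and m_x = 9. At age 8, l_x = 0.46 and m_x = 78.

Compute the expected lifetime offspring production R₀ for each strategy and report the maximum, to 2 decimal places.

215.24

Strategy P: R₀ = 0.82×0 + 0.72×70 + 0.63×18 + 0.54×179 + 0.49×116 = 215.2400
Strategy Q: R₀ = 0.81×0 + 0.77×6 + 0.61×88 + 0.55×60 + 0.53×57 = 121.5100
Strategy R: R₀ = 0.85×0 + 0.73×0 + 0.58×99 + 0.50×9 + 0.46×78 = 97.8000
Highest R₀: strategy P with 215.2400.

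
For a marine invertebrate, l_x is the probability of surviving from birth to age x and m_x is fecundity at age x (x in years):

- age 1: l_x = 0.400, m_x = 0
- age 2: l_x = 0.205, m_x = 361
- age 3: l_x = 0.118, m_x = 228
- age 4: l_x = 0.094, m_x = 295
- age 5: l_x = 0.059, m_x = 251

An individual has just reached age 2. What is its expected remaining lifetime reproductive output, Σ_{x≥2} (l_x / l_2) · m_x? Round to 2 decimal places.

699.75

l_2 = 0.205. Conditional survival from age 2 to x is l_x / l_2.
  x=2: (0.205/0.205) × 361 = 361.0000
  x=3: (0.118/0.205) × 228 = 131.2390
  x=4: (0.094/0.205) × 295 = 135.2683
  x=5: (0.059/0.205) × 251 = 72.2390
Sum = 361.0000 + 131.2390 + 135.2683 + 72.2390 = 699.7463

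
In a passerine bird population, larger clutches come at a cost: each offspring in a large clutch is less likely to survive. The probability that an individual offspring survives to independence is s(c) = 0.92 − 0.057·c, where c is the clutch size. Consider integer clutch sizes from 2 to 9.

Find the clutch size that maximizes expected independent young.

8

Expected independent young = c × s(c):
  c=2: 2 × 0.806 = 1.612
  c=3: 3 × 0.749 = 2.247
  c=4: 4 × 0.692 = 2.768
  c=5: 5 × 0.635 = 3.175
  c=6: 6 × 0.578 = 3.468
  c=7: 7 × 0.521 = 3.647
  c=8: 8 × 0.464 = 3.712
  c=9: 9 × 0.407 = 3.663
Maximum at c = 8 (3.712 independent young).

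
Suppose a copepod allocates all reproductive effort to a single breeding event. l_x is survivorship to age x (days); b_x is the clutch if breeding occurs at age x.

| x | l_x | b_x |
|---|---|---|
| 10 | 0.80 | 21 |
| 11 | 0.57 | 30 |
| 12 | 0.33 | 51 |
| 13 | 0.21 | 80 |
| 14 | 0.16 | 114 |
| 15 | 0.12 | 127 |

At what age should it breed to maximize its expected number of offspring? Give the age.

Expected offspring if breeding at age x = l_x × b_x:
  age 10: 0.80 × 21 = 16.800
  age 11: 0.57 × 30 = 17.100
  age 12: 0.33 × 51 = 16.830
  age 13: 0.21 × 80 = 16.800
  age 14: 0.16 × 114 = 18.240
  age 15: 0.12 × 127 = 15.240
Maximum at age 14 (18.240).

14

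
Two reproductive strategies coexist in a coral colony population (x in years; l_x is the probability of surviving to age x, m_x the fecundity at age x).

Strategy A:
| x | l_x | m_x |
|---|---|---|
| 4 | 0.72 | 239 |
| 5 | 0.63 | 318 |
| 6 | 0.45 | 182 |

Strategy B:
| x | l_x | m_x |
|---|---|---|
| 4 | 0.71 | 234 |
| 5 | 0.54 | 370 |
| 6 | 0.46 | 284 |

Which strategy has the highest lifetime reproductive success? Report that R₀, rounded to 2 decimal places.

Strategy A: R₀ = 0.72×239 + 0.63×318 + 0.45×182 = 454.3200
Strategy B: R₀ = 0.71×234 + 0.54×370 + 0.46×284 = 496.5800
Highest R₀: strategy B with 496.5800.

496.58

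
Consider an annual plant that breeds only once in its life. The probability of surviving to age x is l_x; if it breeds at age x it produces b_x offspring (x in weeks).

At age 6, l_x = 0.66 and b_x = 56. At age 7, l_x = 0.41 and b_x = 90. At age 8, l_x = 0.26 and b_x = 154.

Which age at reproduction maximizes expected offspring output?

Expected offspring if breeding at age x = l_x × b_x:
  age 6: 0.66 × 56 = 36.960
  age 7: 0.41 × 90 = 36.900
  age 8: 0.26 × 154 = 40.040
Maximum at age 8 (40.040).

8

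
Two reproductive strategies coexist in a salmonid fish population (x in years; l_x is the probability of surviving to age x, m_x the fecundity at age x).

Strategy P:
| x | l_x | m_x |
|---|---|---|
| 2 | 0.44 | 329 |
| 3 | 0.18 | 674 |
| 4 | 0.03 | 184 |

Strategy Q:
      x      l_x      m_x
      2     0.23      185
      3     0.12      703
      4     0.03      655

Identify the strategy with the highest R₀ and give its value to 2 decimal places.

271.60

Strategy P: R₀ = 0.44×329 + 0.18×674 + 0.03×184 = 271.6000
Strategy Q: R₀ = 0.23×185 + 0.12×703 + 0.03×655 = 146.5600
Highest R₀: strategy P with 271.6000.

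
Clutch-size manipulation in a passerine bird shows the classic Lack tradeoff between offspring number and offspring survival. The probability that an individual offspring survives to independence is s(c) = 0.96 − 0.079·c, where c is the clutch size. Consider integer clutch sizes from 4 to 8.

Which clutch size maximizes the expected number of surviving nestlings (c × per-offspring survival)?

Expected surviving nestlings = c × s(c):
  c=4: 4 × 0.644 = 2.576
  c=5: 5 × 0.565 = 2.825
  c=6: 6 × 0.486 = 2.916
  c=7: 7 × 0.407 = 2.849
  c=8: 8 × 0.328 = 2.624
Maximum at c = 6 (2.916 surviving nestlings).

6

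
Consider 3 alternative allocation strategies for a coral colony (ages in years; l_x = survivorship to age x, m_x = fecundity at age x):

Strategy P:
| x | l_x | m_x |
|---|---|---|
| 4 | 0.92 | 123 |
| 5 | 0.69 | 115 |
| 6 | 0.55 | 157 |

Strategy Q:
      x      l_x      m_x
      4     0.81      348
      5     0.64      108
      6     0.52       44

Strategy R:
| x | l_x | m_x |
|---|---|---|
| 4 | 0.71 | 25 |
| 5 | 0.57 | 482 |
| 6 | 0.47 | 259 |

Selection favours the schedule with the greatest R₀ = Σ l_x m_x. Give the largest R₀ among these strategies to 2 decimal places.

Strategy P: R₀ = 0.92×123 + 0.69×115 + 0.55×157 = 278.8600
Strategy Q: R₀ = 0.81×348 + 0.64×108 + 0.52×44 = 373.8800
Strategy R: R₀ = 0.71×25 + 0.57×482 + 0.47×259 = 414.2200
Highest R₀: strategy R with 414.2200.

414.22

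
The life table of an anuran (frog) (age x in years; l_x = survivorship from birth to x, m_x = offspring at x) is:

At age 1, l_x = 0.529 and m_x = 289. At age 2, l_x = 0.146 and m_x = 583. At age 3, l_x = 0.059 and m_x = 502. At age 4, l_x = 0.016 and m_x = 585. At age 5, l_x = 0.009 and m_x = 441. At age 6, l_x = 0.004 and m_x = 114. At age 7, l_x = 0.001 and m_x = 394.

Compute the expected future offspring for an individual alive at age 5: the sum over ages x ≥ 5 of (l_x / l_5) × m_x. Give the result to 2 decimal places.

535.44

l_5 = 0.009. Conditional survival from age 5 to x is l_x / l_5.
  x=5: (0.009/0.009) × 441 = 441.0000
  x=6: (0.004/0.009) × 114 = 50.6667
  x=7: (0.001/0.009) × 394 = 43.7778
Sum = 441.0000 + 50.6667 + 43.7778 = 535.4444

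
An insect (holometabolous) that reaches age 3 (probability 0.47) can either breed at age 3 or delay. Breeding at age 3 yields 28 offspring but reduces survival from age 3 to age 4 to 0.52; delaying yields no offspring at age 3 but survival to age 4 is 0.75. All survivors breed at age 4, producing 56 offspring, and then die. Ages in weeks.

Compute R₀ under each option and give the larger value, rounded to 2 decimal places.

26.85

breed at age 3: R₀ = 0.47 × (28 + 0.52 × 56) = 0.47 × 57.1200 = 26.8464
delay to age 4: R₀ = 0.47 × (0.75 × 56) = 0.47 × 42.0000 = 19.7400
Higher: breed at age 3 (26.8464).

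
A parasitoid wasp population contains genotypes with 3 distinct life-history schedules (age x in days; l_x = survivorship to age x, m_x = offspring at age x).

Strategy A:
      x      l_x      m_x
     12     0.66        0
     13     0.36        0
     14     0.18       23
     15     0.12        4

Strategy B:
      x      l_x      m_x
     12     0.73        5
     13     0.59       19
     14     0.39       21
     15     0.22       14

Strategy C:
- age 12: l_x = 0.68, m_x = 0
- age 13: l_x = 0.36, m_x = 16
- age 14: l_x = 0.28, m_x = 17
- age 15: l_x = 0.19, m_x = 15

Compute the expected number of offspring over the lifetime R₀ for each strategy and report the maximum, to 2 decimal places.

26.13

Strategy A: R₀ = 0.66×0 + 0.36×0 + 0.18×23 + 0.12×4 = 4.6200
Strategy B: R₀ = 0.73×5 + 0.59×19 + 0.39×21 + 0.22×14 = 26.1300
Strategy C: R₀ = 0.68×0 + 0.36×16 + 0.28×17 + 0.19×15 = 13.3700
Highest R₀: strategy B with 26.1300.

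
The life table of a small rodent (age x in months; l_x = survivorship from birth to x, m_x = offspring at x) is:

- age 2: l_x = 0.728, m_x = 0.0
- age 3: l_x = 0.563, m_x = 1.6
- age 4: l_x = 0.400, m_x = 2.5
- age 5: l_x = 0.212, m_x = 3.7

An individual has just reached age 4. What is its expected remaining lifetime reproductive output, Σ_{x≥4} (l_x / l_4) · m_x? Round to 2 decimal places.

l_4 = 0.400. Conditional survival from age 4 to x is l_x / l_4.
  x=4: (0.400/0.400) × 2.5 = 2.5000
  x=5: (0.212/0.400) × 3.7 = 1.9610
Sum = 2.5000 + 1.9610 = 4.4610

4.46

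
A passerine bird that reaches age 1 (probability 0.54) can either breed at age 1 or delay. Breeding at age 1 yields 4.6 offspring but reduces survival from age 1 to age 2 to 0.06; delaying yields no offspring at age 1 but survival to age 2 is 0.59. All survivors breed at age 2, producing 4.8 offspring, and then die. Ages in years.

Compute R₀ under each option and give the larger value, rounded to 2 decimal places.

breed at age 1: R₀ = 0.54 × (4.6 + 0.06 × 4.8) = 0.54 × 4.8880 = 2.6395
delay to age 2: R₀ = 0.54 × (0.59 × 4.8) = 0.54 × 2.8320 = 1.5293
Higher: breed at age 1 (2.6395).

2.64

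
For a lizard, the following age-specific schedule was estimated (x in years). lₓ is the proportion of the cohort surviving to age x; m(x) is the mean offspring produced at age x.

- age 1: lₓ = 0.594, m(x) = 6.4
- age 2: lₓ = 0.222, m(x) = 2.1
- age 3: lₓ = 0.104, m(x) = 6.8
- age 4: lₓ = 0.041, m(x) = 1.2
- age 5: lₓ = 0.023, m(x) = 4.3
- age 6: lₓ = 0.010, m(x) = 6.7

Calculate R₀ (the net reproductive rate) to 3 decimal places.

5.190

R₀ = Σ lₓ m(x):
  age 1: 0.594 × 6.4 = 3.8016
  age 2: 0.222 × 2.1 = 0.4662
  age 3: 0.104 × 6.8 = 0.7072
  age 4: 0.041 × 1.2 = 0.0492
  age 5: 0.023 × 4.3 = 0.0989
  age 6: 0.010 × 6.7 = 0.0670
R₀ = 3.8016 + 0.4662 + 0.7072 + 0.0492 + 0.0989 + 0.0670 = 5.1901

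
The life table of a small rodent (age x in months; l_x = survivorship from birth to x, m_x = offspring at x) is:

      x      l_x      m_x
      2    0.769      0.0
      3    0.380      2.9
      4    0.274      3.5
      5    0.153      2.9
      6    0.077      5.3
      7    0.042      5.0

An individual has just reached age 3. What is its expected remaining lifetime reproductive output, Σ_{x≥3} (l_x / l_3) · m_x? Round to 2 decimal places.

8.22

l_3 = 0.380. Conditional survival from age 3 to x is l_x / l_3.
  x=3: (0.380/0.380) × 2.9 = 2.9000
  x=4: (0.274/0.380) × 3.5 = 2.5237
  x=5: (0.153/0.380) × 2.9 = 1.1676
  x=6: (0.077/0.380) × 5.3 = 1.0739
  x=7: (0.042/0.380) × 5.0 = 0.5526
Sum = 2.9000 + 2.5237 + 1.1676 + 1.0739 + 0.5526 = 8.2179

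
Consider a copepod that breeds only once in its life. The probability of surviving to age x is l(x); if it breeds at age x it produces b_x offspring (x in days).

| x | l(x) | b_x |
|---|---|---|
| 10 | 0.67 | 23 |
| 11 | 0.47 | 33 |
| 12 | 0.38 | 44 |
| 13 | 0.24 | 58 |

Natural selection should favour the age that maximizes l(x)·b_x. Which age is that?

12

Expected offspring if breeding at age x = l(x) × b_x:
  age 10: 0.67 × 23 = 15.410
  age 11: 0.47 × 33 = 15.510
  age 12: 0.38 × 44 = 16.720
  age 13: 0.24 × 58 = 13.920
Maximum at age 12 (16.720).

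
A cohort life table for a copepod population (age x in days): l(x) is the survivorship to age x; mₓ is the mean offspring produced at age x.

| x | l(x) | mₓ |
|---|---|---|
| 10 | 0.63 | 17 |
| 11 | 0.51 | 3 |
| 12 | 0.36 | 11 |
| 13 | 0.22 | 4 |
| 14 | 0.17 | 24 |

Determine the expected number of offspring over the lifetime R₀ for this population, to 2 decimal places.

R₀ = Σ l(x) mₓ:
  age 10: 0.63 × 17 = 10.7100
  age 11: 0.51 × 3 = 1.5300
  age 12: 0.36 × 11 = 3.9600
  age 13: 0.22 × 4 = 0.8800
  age 14: 0.17 × 24 = 4.0800
R₀ = 10.7100 + 1.5300 + 3.9600 + 0.8800 + 4.0800 = 21.1600

21.16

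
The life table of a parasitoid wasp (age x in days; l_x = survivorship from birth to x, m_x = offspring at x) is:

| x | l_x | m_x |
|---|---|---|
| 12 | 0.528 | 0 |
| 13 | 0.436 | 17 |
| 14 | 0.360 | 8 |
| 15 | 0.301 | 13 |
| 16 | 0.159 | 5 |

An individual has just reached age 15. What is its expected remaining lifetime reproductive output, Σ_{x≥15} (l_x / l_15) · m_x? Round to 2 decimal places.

15.64

l_15 = 0.301. Conditional survival from age 15 to x is l_x / l_15.
  x=15: (0.301/0.301) × 13 = 13.0000
  x=16: (0.159/0.301) × 5 = 2.6412
Sum = 13.0000 + 2.6412 = 15.6412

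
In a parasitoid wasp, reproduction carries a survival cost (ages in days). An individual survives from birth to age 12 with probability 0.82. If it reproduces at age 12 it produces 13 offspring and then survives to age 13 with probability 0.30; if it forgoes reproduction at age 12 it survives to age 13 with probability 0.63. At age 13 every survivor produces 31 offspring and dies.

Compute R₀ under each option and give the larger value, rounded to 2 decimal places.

18.29

breed at age 12: R₀ = 0.82 × (13 + 0.30 × 31) = 0.82 × 22.3000 = 18.2860
delay to age 13: R₀ = 0.82 × (0.63 × 31) = 0.82 × 19.5300 = 16.0146
Higher: breed at age 12 (18.2860).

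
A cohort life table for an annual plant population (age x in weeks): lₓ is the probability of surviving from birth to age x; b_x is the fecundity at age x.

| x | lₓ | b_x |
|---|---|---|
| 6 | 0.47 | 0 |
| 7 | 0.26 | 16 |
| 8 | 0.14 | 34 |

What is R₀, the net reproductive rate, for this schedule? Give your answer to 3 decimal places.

8.920

R₀ = Σ lₓ b_x:
  age 6: 0.47 × 0 = 0.0000
  age 7: 0.26 × 16 = 4.1600
  age 8: 0.14 × 34 = 4.7600
R₀ = 0.0000 + 4.1600 + 4.7600 = 8.9200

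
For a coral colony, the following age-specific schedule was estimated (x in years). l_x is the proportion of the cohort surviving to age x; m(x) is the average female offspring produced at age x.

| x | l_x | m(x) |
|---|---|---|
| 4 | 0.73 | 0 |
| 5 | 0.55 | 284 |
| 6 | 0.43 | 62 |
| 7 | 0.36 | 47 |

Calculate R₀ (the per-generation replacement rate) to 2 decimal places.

199.78

R₀ = Σ l_x m(x):
  age 4: 0.73 × 0 = 0.0000
  age 5: 0.55 × 284 = 156.2000
  age 6: 0.43 × 62 = 26.6600
  age 7: 0.36 × 47 = 16.9200
R₀ = 0.0000 + 156.2000 + 26.6600 + 16.9200 = 199.7800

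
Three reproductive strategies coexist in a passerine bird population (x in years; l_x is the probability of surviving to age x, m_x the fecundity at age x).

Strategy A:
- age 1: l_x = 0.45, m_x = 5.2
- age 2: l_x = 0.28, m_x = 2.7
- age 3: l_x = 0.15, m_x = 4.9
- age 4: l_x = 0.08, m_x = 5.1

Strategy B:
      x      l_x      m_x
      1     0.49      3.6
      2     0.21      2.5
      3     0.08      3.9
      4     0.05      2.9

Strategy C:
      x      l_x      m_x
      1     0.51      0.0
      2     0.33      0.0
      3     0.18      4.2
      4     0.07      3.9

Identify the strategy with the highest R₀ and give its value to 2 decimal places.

Strategy A: R₀ = 0.45×5.2 + 0.28×2.7 + 0.15×4.9 + 0.08×5.1 = 4.2390
Strategy B: R₀ = 0.49×3.6 + 0.21×2.5 + 0.08×3.9 + 0.05×2.9 = 2.7460
Strategy C: R₀ = 0.51×0.0 + 0.33×0.0 + 0.18×4.2 + 0.07×3.9 = 1.0290
Highest R₀: strategy A with 4.2390.

4.24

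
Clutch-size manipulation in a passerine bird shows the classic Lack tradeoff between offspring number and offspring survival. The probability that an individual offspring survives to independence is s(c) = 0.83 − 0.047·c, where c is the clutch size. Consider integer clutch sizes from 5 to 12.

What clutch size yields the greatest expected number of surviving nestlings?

Expected surviving nestlings = c × s(c):
  c=5: 5 × 0.595 = 2.975
  c=6: 6 × 0.548 = 3.288
  c=7: 7 × 0.501 = 3.507
  c=8: 8 × 0.454 = 3.632
  c=9: 9 × 0.407 = 3.663
  c=10: 10 × 0.360 = 3.600
  c=11: 11 × 0.313 = 3.443
  c=12: 12 × 0.266 = 3.192
Maximum at c = 9 (3.663 surviving nestlings).

9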